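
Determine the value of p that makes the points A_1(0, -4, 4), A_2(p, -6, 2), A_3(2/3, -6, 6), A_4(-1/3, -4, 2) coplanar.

The points are coplanar iff A_1A_2 · (A_1A_3 × A_1A_4) = 0.
Expanding, this is linear in p: (4)p + (0) = 0.
So p = 0.

0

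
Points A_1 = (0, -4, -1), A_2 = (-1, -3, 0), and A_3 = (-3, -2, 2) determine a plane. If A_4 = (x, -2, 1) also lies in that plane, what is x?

The plane through A_1, A_2, A_3 has equation 1x + 1z = -1.
Substituting A_4: (1)x + (1) = -1, so x = -2.

-2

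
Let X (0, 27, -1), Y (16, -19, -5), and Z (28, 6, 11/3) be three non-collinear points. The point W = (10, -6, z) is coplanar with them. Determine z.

-13/3

The plane through X, Y, Z has equation −(896/3)x − (560/3)y + 952z = -5992.
Substituting W: (952)z + (-5600/3) = -5992, so z = -13/3.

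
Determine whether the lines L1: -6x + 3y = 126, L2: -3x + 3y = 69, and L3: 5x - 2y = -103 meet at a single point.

Yes

Lines aᵢx + bᵢy = cᵢ with pairwise distinct directions are concurrent exactly when det[aᵢ bᵢ cᵢ] = 0.
Here the determinant is 0.
It vanishes, so the lines are concurrent at (-19, 4).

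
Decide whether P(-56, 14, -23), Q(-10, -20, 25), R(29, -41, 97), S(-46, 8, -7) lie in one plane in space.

The four points are coplanar iff the 3×3 determinant with rows PQ, PR, PS is zero.
Rows: (46, -34, 48), (85, -55, 120), (10, -6, 16).
Expanding along the first row: (46)(-160) − (-34)(160) + (48)(40) = 0.
Zero determinant ⇒ coplanar.

Yes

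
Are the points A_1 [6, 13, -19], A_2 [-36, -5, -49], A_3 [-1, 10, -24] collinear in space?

A_1A_2 = (-42, -18, -30), A_1A_3 = (-7, -3, -5).
Each component of A_1A_3 is 1/6 times the corresponding component of A_1A_2, so A_1A_3 = 1/6·A_1A_2 and the points are collinear.

Yes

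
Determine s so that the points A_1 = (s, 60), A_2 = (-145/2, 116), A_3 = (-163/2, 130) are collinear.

-73/2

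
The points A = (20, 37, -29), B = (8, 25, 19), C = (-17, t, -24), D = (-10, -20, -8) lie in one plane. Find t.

-39

Coplanarity ⇔ det[AB; AC; AD] = 0.
Expanding, this is linear in t: (1188)t + (46332) = 0.
So t = -39.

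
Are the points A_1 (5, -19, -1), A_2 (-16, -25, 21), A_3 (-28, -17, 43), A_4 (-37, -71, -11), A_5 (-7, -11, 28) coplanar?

No

The plane through A_1, A_2, A_3 has normal n = A_1A_2 × A_1A_3 = (-308, 198, -240) and equation n·P = -5062.
Checking the remaining points: n·A_4 = -22, n·A_5 = -6742.
Since n·A_4 = -22 ≠ -5062, A_4 is off the plane and the points are not all coplanar.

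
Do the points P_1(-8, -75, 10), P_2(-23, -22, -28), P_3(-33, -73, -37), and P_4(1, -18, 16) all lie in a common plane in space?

The four points are coplanar iff the 3×3 determinant with rows P_1P_2, P_1P_3, P_1P_4 is zero.
Rows: (-15, 53, -38), (-25, 2, -47), (9, 57, 6).
Expanding along the first row: (-15)(2691) − (53)(273) + (-38)(-1443) = 0.
Zero determinant ⇒ coplanar.

Yes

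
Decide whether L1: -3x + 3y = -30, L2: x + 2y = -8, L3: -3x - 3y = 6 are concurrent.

Yes

The three lines meet at one point iff the augmented coefficient matrix [aᵢ bᵢ cᵢ] has rank < 3, i.e. its determinant vanishes.
Here the determinant is 0.
It vanishes, so the lines are concurrent at (4, -6).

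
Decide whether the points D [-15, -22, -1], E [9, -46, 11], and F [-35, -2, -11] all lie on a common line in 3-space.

DE = (24, -24, 12), DF = (-20, 20, -10).
Each component of DF is -5/6 times the corresponding component of DE, so DF = -5/6·DE and the points are collinear.

Yes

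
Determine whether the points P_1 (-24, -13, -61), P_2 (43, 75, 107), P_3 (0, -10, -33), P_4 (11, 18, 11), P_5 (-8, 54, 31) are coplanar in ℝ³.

The plane through P_1, P_2, P_3 has normal n = P_1P_2 × P_1P_3 = (1960, 2156, -1911) and equation n·P = 41503.
Checking the remaining points: n·P_4 = 39347, n·P_5 = 41503.
Since n·P_4 = 39347 ≠ 41503, P_4 is off the plane and the points are not all coplanar.

No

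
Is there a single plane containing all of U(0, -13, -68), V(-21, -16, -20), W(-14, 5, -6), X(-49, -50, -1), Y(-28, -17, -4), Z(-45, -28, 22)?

The plane through U, V, W has normal n = UV × UW = (-1050, 630, -420) and equation n·P = 20370.
Checking the remaining points: n·X = 20370, n·Y = 20370, n·Z = 20370.
All equal 20370, so all 6 points lie in one plane.

Yes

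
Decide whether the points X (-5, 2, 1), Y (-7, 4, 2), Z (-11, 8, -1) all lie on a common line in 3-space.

No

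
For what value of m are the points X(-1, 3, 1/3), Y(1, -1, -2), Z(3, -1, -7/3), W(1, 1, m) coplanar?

The points are coplanar iff XY · (XZ × XW) = 0.
Expanding, this is linear in m: (8)m + (8) = 0.
So m = -1.

-1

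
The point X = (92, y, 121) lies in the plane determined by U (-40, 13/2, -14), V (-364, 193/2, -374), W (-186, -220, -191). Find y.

Coplanarity requires UV · (UW × UX) = 0.
UV = (-324, 90, -360), UW = (-146, -453/2, -177); the triple product is linear in y with coefficient -4788 and constant term -1153908.
Setting it to zero: y = -241.

-241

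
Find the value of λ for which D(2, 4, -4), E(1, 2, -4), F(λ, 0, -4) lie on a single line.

0

Direction DE = (-1, -2, 0). From the y-coordinate of F, the parameter along the line is τ = (0 − 4)/(-2) = 2.
Then λ = 2 + 2·(-1) = 0.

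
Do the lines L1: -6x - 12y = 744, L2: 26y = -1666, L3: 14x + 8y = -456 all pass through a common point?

Intersecting L1 and L2: solving the 2×2 system gives (x, y) = (54/13, -833/13).
Substitute into L3: (14)(54/13) + (8)(-833/13) = -5908/13.
But L3 requires -456 ≠ -5908/13, so the three lines have no common point.

No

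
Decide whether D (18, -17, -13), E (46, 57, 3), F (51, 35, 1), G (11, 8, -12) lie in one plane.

No

The four points are coplanar iff the 3×3 determinant with rows DE, DF, DG is zero.
Rows: (28, 74, 16), (33, 52, 14), (-7, 25, 1).
Expanding along the first row: (28)(-298) − (74)(131) + (16)(1189) = 986.
Nonzero ⇒ not coplanar.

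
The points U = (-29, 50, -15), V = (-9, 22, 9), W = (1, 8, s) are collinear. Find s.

21

Direction UV = (20, -28, 24). From the x-coordinate of W, the parameter along the line is τ = (1 − (-29))/20 = 3/2.
Then s = (-15) + 3/2·(24) = 21.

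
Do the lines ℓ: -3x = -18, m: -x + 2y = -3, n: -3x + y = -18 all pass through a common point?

No

Intersecting ℓ and m: solving the 2×2 system gives (x, y) = (6, 3/2).
Substitute into n: (-3)(6) + (1)(3/2) = -33/2.
But n requires -18 ≠ -33/2, so the three lines have no common point.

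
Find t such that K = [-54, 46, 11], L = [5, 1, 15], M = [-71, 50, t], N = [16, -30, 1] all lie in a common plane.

4

The points are coplanar iff KL · (KM × KN) = 0.
Expanding, this is linear in t: (1334)t + (-5336) = 0.
So t = 4.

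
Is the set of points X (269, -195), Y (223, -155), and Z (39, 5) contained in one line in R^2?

Yes

XY = (-46, 40), XZ = (-230, 200).
Twice the signed area of △XYZ is (-46)(200) − (40)(-230) = 0.
The triangle is degenerate (zero area), so the points are collinear.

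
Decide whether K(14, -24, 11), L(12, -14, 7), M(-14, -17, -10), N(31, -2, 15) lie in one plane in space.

A normal to the plane through K, L, M is n = KL × KM = (-182, 70, 266).
The plane has equation n·P = -1302. For N: n·N = -1792.
-1792 ≠ -1302, so N is off the plane.

No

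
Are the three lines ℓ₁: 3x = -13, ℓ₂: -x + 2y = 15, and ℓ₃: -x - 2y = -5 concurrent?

No

Intersecting ℓ₁ and ℓ₂: solving the 2×2 system gives (x, y) = (-13/3, 16/3).
Substitute into ℓ₃: (-1)(-13/3) + (-2)(16/3) = -19/3.
But ℓ₃ requires -5 ≠ -19/3, so the three lines have no common point.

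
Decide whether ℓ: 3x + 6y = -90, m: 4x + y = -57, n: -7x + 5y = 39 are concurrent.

Yes

The three lines meet at one point iff the augmented coefficient matrix [aᵢ bᵢ cᵢ] has rank < 3, i.e. its determinant vanishes.
Here the determinant is 0.
It vanishes, so the lines are concurrent at (-12, -9).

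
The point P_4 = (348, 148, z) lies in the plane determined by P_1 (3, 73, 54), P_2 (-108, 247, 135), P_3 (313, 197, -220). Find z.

A normal to the plane is n = P_1P_2 × P_1P_3 = (-57720, -5304, -67704).
P_4 lies in the plane iff n · P_1P_4 = 0.
This gives (-67704)z + (-16655184) = 0, so z = -246.

-246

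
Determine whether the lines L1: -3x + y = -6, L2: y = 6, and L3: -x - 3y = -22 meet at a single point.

Lines aᵢx + bᵢy = cᵢ with pairwise distinct directions are concurrent exactly when det[aᵢ bᵢ cᵢ] = 0.
Here the determinant is 0.
It vanishes, so the lines are concurrent at (4, 6).

Yes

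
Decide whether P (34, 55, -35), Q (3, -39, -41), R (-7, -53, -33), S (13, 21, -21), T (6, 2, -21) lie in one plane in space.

The plane through P, Q, R has normal n = PQ × PR = (-836, 308, -506) and equation n·X = 6226.
Checking the remaining points: n·S = 6226, n·T = 6226.
All equal 6226, so all 5 points lie in one plane.

Yes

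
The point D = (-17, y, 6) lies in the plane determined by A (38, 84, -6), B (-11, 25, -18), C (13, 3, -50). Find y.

Coplanarity requires AB · (AC × AD) = 0.
AB = (-49, -59, -12), AC = (-25, -81, -44); the triple product is linear in y with coefficient -1856 and constant term 96512.
Setting it to zero: y = 52.

52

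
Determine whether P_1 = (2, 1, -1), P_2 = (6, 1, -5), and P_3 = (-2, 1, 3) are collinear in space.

P_1P_2 = (4, 0, -4), P_1P_3 = (-4, 0, 4).
Each component of P_1P_3 is -1 times the corresponding component of P_1P_2, so P_1P_3 = -1·P_1P_2 and the points are collinear.

Yes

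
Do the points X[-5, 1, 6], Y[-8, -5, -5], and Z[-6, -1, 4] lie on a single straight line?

XY = (-3, -6, -11), XZ = (-1, -2, -2).
XY × XZ = (-10, 5, 0).
The cross product is nonzero, so the points do not lie on one line.

No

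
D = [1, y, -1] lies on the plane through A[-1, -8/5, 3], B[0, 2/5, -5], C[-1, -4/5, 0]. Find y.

-4/5

A normal to the plane is n = AB × AC = (2/5, 3, 4/5).
D lies in the plane iff n · AD = 0.
This gives (3)y + (12/5) = 0, so y = -4/5.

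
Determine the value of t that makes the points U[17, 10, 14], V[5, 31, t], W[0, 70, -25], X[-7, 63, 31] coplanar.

35

Normal to plane UWX: n = (3087, 1225, 539); plane equation n·P = 72275.
Requiring n·V = 72275: (539)t + (53410) = 72275.
So t = 35.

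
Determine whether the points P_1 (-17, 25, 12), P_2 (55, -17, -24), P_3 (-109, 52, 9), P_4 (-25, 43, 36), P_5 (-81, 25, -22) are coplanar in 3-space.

No

The plane through P_1, P_2, P_3 has normal n = P_1P_2 × P_1P_3 = (1098, 3528, -1920) and equation n·P = 46494.
Checking the remaining points: n·P_4 = 55134, n·P_5 = 41502.
Since n·P_4 = 55134 ≠ 46494, P_4 is off the plane and the points are not all coplanar.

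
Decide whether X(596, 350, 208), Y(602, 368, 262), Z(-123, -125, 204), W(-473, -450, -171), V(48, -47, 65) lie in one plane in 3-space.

The plane through X, Y, Z has normal n = XY × XZ = (25578, -38802, 10092) and equation n·P = 3762924.
Checking the remaining points: n·W = 3636774, n·V = 3707418.
Since n·W = 3636774 ≠ 3762924, W is off the plane and the points are not all coplanar.

No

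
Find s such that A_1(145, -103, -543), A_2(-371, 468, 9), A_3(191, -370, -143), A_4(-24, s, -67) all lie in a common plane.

-58

Coplanarity ⇔ det[A_1A_2; A_1A_3; A_1A_4] = 0.
Expanding, this is linear in s: (231792)s + (13443936) = 0.
So s = -58.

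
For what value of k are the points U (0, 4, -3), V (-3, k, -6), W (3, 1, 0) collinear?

Collinearity requires UV × UW = 0; each component is linear in k.
The x-component gives (3)k + (-21) = 0, so k = 7.
The remaining components then also vanish.

7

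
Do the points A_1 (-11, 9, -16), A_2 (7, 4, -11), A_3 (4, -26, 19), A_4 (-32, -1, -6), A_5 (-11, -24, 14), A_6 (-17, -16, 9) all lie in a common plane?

No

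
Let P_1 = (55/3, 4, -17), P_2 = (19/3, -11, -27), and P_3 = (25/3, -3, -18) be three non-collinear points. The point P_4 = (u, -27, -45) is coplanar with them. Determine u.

7/3

Coplanarity requires P_1P_2 · (P_1P_3 × P_1P_4) = 0.
P_1P_2 = (-12, -15, -10), P_1P_3 = (-10, -7, -1); the triple product is linear in u with coefficient -55 and constant term 385/3.
Setting it to zero: u = 7/3.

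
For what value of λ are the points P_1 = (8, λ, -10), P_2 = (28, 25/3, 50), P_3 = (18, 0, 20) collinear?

Direction P_2P_3 = (-10, -25/3, -30). From the x-coordinate of P_1, the parameter along the line is τ = (8 − 28)/(-10) = 2.
Then λ = 25/3 + 2·(-25/3) = -25/3.

-25/3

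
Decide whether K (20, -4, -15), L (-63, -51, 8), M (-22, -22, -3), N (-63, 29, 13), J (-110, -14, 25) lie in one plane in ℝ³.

The plane through K, L, M has normal n = KL × KM = (-150, 30, -480) and equation n·P = 4080.
Checking the remaining points: n·N = 4080, n·J = 4080.
All equal 4080, so all 5 points lie in one plane.

Yes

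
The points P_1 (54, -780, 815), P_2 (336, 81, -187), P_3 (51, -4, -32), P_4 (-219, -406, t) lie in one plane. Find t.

466

The points are coplanar iff P_1P_2 · (P_1P_3 × P_1P_4) = 0.
Expanding, this is linear in t: (221415)t + (-103179390) = 0.
So t = 466.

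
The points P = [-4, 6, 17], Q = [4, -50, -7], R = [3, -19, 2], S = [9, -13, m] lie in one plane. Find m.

-4

Normal to plane PQR: n = (240, -48, 192); plane equation n·X = 2016.
Requiring n·S = 2016: (192)m + (2784) = 2016.
So m = -4.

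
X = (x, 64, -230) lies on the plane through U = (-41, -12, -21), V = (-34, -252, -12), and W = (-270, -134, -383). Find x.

-174

The plane through U, V, W has equation 87978x + 473y − 55814z = -2440680.
Substituting X: (87978)x + (12867492) = -2440680, so x = -174.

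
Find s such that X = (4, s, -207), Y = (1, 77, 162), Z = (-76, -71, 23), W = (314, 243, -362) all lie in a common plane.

-67

Coplanarity ⇔ det[XY; XZ; XW] = 0.
Expanding, this is linear in s: (83855)s + (5618285) = 0.
So s = -67.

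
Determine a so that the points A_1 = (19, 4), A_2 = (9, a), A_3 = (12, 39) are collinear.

54

The three points are collinear iff det[A_1A_2; A_1A_3] = 0.
This determinant is linear in a: (7)a + (-378) = 0, so a = 54.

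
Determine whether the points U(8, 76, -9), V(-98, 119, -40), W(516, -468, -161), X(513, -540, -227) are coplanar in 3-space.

The four points are coplanar iff the 3×3 determinant with rows UV, UW, UX is zero.
Rows: (-106, 43, -31), (508, -544, -152), (505, -616, -218).
Expanding along the first row: (-106)(24960) − (43)(-33984) + (-31)(-38208) = 0.
Zero determinant ⇒ coplanar.

Yes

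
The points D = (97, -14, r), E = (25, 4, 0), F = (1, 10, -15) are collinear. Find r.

Collinearity requires DE × DF = 0; each component is linear in r.
The x-component gives (6)r + (-270) = 0, so r = 45.
The remaining components then also vanish.

45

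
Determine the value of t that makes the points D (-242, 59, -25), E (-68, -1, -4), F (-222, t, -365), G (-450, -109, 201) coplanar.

The points are coplanar iff DE · (DF × DG) = 0.
Expanding, this is linear in t: (43692)t + (-16559268) = 0.
So t = 379.

379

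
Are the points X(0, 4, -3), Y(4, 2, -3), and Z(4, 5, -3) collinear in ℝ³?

No

XY = (4, -2, 0), XZ = (4, 1, 0).
Comparing components 1 and 2: (4)(1) − (-2)(4) = 12 ≠ 0, so XY and XZ are not parallel and the points are not collinear.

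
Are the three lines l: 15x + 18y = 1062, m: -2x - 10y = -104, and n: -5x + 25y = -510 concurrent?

The three lines meet at one point iff the augmented coefficient matrix [aᵢ bᵢ cᵢ] has rank < 3, i.e. its determinant vanishes.
Here the determinant is 300.
Nonzero, so no common point exists.

No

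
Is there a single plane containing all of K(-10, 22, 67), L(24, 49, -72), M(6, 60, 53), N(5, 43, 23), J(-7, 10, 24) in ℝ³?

No

The plane through K, L, M has normal n = KL × KM = (4904, -1748, 860) and equation n·P = -29876.
Checking the remaining points: n·N = -30864, n·J = -31168.
Since n·N = -30864 ≠ -29876, N is off the plane and the points are not all coplanar.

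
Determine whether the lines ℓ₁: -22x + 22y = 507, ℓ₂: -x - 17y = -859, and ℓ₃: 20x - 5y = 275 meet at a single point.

No

Intersecting ℓ₁ and ℓ₂: solving the 2×2 system gives (x, y) = (10279/396, 19405/396).
Substitute into ℓ₃: (20)(10279/396) + (-5)(19405/396) = 36185/132.
But ℓ₃ requires 275 ≠ 36185/132, so the three lines have no common point.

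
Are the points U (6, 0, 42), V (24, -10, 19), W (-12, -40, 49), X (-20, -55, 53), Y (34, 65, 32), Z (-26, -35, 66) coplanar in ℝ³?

The plane through U, V, W has normal n = UV × UW = (-990, 288, -900) and equation n·P = -43740.
Checking the remaining points: n·X = -43740, n·Y = -43740, n·Z = -43740.
All equal -43740, so all 6 points lie in one plane.

Yes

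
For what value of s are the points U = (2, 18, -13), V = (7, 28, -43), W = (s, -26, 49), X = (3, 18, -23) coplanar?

-13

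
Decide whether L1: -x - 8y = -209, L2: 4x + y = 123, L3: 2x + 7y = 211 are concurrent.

Yes

The three lines meet at one point iff the augmented coefficient matrix [aᵢ bᵢ cᵢ] has rank < 3, i.e. its determinant vanishes.
Here the determinant is 0.
It vanishes, so the lines are concurrent at (25, 23).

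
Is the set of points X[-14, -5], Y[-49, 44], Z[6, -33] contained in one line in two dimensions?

XY = (-35, 49), XZ = (20, -28).
Checking proportionality: XZ = -4/7·XY, so the vectors are parallel and the points are collinear.

Yes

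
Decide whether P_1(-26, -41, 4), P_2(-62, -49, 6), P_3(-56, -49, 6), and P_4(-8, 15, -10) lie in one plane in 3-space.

A normal to the plane through P_1, P_2, P_3 is n = P_1P_2 × P_1P_3 = (0, 12, 48).
The plane has equation n·P = -300. For P_4: n·P_4 = -300.
Equal, so P_4 lies in the plane and all four are coplanar.

Yes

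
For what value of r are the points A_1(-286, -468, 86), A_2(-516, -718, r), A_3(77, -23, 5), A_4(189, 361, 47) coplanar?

146

The points are coplanar iff A_1A_2 · (A_1A_3 × A_1A_4) = 0.
Expanding, this is linear in r: (89552)r + (-13074592) = 0.
So r = 146.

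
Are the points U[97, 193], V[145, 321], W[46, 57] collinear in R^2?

Yes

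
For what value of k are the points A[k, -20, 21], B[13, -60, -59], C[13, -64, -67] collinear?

Direction BC = (0, -4, -8). From the y-coordinate of A, the parameter along the line is τ = (-20 − (-60))/(-4) = -10.
Then k = 13 + (-10)·(0) = 13.

13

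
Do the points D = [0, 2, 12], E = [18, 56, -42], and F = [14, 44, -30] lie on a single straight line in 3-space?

DE = (18, 54, -54), DF = (14, 42, -42).
DE × DF = (0, 0, 0).
The cross product vanishes, so the three points are collinear.

Yes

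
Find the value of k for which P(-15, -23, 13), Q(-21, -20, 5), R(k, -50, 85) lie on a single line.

39

Collinearity requires PQ × PR = 0; each component is linear in k.
The y-component gives (-8)k + (312) = 0, so k = 39.
The remaining components then also vanish.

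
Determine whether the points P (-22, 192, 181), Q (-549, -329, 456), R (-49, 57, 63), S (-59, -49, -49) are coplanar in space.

Yes

The four points are coplanar iff the 3×3 determinant with rows PQ, PR, PS is zero.
Rows: (-527, -521, 275), (-27, -135, -118), (-37, -241, -230).
Expanding along the first row: (-527)(2612) − (-521)(1844) + (275)(1512) = 0.
Zero determinant ⇒ coplanar.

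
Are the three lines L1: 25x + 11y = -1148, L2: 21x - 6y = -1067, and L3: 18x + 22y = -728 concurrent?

Lines aᵢx + bᵢy = cᵢ with pairwise distinct directions are concurrent exactly when det[aᵢ bᵢ cᵢ] = 0.
Here the determinant is -1408.
Nonzero, so no common point exists.

No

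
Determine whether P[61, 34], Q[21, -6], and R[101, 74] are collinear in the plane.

Yes

PQ = (-40, -40), PR = (40, 40).
Twice the signed area of △PQR is (-40)(40) − (-40)(40) = 0.
The triangle is degenerate (zero area), so the points are collinear.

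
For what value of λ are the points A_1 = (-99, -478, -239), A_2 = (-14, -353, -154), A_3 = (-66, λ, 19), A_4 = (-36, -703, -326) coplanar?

The points are coplanar iff A_1A_2 · (A_1A_3 × A_1A_4) = 0.
Expanding, this is linear in λ: (-12750)λ + (599250) = 0.
So λ = 47.

47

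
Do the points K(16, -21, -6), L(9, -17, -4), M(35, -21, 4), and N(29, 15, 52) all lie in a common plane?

Yes

The four points are coplanar iff the 3×3 determinant with rows KL, KM, KN is zero.
Rows: (-7, 4, 2), (19, 0, 10), (13, 36, 58).
Expanding along the first row: (-7)(-360) − (4)(972) + (2)(684) = 0.
Zero determinant ⇒ coplanar.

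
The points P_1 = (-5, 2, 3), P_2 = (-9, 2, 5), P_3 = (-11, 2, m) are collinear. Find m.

6

Direction P_1P_2 = (-4, 0, 2). From the x-coordinate of P_3, the parameter along the line is τ = (-11 − (-5))/(-4) = 3/2.
Then m = 3 + 3/2·(2) = 6.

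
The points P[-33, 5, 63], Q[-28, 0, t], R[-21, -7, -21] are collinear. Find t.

28

Direction PR = (12, -12, -84). From the x-coordinate of Q, the parameter along the line is τ = (-28 − (-33))/12 = 5/12.
Then t = 63 + 5/12·(-84) = 28.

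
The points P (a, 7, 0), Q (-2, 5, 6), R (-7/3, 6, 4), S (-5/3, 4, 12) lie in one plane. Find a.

Coplanarity ⇔ det[PQ; PR; PS] = 0.
Expanding, this is linear in a: (-4)a + (-32/3) = 0.
So a = -8/3.

-8/3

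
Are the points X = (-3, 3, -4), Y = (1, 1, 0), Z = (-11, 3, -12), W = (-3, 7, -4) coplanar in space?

A normal to the plane through X, Y, Z is n = XY × XZ = (16, 0, -16).
The plane has equation n·P = 16. For W: n·W = 16.
Equal, so W lies in the plane and all four are coplanar.

Yes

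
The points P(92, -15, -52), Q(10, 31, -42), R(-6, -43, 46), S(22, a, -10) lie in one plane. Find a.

Normal to plane PQR: n = (4788, 7056, 6804); plane equation n·X = -19152.
Requiring n·S = -19152: (7056)a + (37296) = -19152.
So a = -8.

-8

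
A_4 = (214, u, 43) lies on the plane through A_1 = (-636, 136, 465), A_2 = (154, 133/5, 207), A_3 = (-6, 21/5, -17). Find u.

Coplanarity requires A_1A_2 · (A_1A_3 × A_1A_4) = 0.
A_1A_2 = (790, -547/5, -258), A_1A_3 = (630, -659/5, -482); the triple product is linear in u with coefficient 218240 and constant term 1091200.
Setting it to zero: u = -5.

-5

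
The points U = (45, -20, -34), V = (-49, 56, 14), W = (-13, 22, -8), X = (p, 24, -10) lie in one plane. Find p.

-53

Normal to plane UVW: n = (-40, -340, 460); plane equation n·P = -10640.
Requiring n·X = -10640: (-40)p + (-12760) = -10640.
So p = -53.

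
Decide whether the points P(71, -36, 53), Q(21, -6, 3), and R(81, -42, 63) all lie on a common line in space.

PQ = (-50, 30, -50), PR = (10, -6, 10).
Each component of PR is -1/5 times the corresponding component of PQ, so PR = -1/5·PQ and the points are collinear.

Yes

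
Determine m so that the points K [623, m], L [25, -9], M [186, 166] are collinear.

641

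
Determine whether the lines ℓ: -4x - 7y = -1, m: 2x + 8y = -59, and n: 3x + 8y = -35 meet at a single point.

No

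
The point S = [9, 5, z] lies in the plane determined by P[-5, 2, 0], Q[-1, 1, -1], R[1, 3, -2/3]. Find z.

The plane through P, Q, R has equation (5/3)x − (10/3)y + 10z = -15.
Substituting S: (10)z + (-5/3) = -15, so z = -4/3.

-4/3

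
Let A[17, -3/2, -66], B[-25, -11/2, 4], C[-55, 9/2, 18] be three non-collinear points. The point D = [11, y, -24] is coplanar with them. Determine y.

-27/2

Coplanarity requires AB · (AC × AD) = 0.
AB = (-42, -4, 70), AC = (-72, 6, 84); the triple product is linear in y with coefficient -1512 and constant term -20412.
Setting it to zero: y = -27/2.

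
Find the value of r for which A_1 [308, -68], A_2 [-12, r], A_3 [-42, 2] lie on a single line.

The three points are collinear iff det[A_1A_2; A_1A_3] = 0.
This determinant is linear in r: (350)r + (1400) = 0, so r = -4.

-4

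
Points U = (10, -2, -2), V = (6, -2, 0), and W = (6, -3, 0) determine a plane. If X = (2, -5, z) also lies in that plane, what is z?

2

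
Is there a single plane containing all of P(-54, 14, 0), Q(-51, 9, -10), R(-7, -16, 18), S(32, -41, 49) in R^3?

No

The four points are coplanar iff the 3×3 determinant with rows PQ, PR, PS is zero.
Rows: (3, -5, -10), (47, -30, 18), (86, -55, 49).
Expanding along the first row: (3)(-480) − (-5)(755) + (-10)(-5) = 2385.
Nonzero ⇒ not coplanar.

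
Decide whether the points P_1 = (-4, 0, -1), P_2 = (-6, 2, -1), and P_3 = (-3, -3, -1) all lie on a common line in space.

P_1P_2 = (-2, 2, 0), P_1P_3 = (1, -3, 0).
Comparing components 1 and 2: (-2)(-3) − (2)(1) = 4 ≠ 0, so P_1P_2 and P_1P_3 are not parallel and the points are not collinear.

No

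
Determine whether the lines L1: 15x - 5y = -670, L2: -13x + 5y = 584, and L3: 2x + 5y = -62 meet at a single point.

No

Lines aᵢx + bᵢy = cᵢ with pairwise distinct directions are concurrent exactly when det[aᵢ bᵢ cᵢ] = 0.
Here the determinant is -10.
Nonzero, so no common point exists.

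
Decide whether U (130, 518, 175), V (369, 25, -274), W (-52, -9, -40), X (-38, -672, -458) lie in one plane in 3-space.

With U as base: UV = (239, -493, -449), UW = (-182, -527, -215), UX = (-168, -1190, -633).
UW × UX = (77741, -79086, 128044).
UV · (UW × UX) = 77741.
Since 77741 ≠ 0, the four points are not coplanar.

No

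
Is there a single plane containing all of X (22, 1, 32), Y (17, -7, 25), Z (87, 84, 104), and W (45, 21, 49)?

A normal to the plane through X, Y, Z is n = XY × XZ = (5, -95, 105).
The plane has equation n·P = 3375. For W: n·W = 3375.
Equal, so W lies in the plane and all four are coplanar.

Yes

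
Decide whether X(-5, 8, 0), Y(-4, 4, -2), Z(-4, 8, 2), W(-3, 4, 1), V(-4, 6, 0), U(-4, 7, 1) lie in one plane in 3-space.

The plane through X, Y, Z has normal n = XY × XZ = (-8, -4, 4) and equation n·P = 8.
Checking the remaining points: n·W = 12, n·V = 8, n·U = 8.
Since n·W = 12 ≠ 8, W is off the plane and the points are not all coplanar.

No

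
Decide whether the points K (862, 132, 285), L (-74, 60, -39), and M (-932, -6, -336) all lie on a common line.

Yes

KL = (-936, -72, -324), KM = (-1794, -138, -621).
Each component of KM is 23/12 times the corresponding component of KL, so KM = 23/12·KL and the points are collinear.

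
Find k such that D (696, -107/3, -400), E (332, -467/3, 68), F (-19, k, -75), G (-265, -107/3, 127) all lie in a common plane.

-17/3

Coplanarity ⇔ det[DE; DF; DG] = 0.
Expanding, this is linear in k: (257920)k + (4384640/3) = 0.
So k = -17/3.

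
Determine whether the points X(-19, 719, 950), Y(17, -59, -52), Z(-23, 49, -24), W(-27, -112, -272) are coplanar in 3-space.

The four points are coplanar iff the 3×3 determinant with rows XY, XZ, XW is zero.
Rows: (36, -778, -1002), (-4, -670, -974), (-8, -831, -1222).
Expanding along the first row: (36)(9346) − (-778)(-2904) + (-1002)(-2036) = 117216.
Nonzero ⇒ not coplanar.

No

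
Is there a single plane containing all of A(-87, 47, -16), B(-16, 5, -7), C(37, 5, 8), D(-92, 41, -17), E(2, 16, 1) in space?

No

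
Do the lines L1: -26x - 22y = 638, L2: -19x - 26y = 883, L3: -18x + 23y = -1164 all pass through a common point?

Yes

The three lines meet at one point iff the augmented coefficient matrix [aᵢ bᵢ cᵢ] has rank < 3, i.e. its determinant vanishes.
Here the determinant is 0.
It vanishes, so the lines are concurrent at (11, -42).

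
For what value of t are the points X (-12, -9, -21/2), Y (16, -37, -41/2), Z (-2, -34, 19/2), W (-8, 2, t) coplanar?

The points are coplanar iff XY · (XZ × XW) = 0.
Expanding, this is linear in t: (-420)t + (-14910) = 0.
So t = -71/2.

-71/2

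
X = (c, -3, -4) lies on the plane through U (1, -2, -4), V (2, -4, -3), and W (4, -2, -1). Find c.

1

Coplanarity requires UV · (UW × UX) = 0.
UV = (1, -2, 1), UW = (3, 0, 3); the triple product is linear in c with coefficient -6 and constant term 6.
Setting it to zero: c = 1.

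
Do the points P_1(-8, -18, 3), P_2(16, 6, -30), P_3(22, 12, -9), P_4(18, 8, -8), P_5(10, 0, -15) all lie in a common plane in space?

The plane through P_1, P_2, P_3 has normal n = P_1P_2 × P_1P_3 = (702, -702, 0) and equation n·P = 7020.
Checking the remaining points: n·P_4 = 7020, n·P_5 = 7020.
All equal 7020, so all 5 points lie in one plane.

Yes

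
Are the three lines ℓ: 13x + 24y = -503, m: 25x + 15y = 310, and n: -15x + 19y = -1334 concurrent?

Yes

The three lines meet at one point iff the augmented coefficient matrix [aᵢ bᵢ cᵢ] has rank < 3, i.e. its determinant vanishes.
Here the determinant is 0.
It vanishes, so the lines are concurrent at (37, -41).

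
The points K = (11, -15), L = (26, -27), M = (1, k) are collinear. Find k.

-7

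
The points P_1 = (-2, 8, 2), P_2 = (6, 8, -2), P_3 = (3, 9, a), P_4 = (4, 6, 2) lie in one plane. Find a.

-2

Normal to plane P_1P_2P_4: n = (-8, -24, -16); plane equation n·P = -208.
Requiring n·P_3 = -208: (-16)a + (-240) = -208.
So a = -2.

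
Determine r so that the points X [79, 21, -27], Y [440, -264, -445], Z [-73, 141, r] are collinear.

149

Collinearity requires XY × XZ = 0; each component is linear in r.
The x-component gives (-285)r + (42465) = 0, so r = 149.
The remaining components then also vanish.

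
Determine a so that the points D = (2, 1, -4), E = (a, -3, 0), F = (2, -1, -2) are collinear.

Collinearity requires DE × DF = 0; each component is linear in a.
The y-component gives (-2)a + (4) = 0, so a = 2.
The remaining components then also vanish.

2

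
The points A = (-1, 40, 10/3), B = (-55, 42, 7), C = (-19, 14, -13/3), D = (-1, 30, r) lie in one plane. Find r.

0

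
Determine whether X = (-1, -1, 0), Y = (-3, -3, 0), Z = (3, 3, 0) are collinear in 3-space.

Yes

XY = (-2, -2, 0), XZ = (4, 4, 0).
Each component of XZ is -2 times the corresponding component of XY, so XZ = -2·XY and the points are collinear.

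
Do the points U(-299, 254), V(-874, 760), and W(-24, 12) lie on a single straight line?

UV = (-575, 506), UW = (275, -242).
Checking proportionality: UW = -11/23·UV, so the vectors are parallel and the points are collinear.

Yes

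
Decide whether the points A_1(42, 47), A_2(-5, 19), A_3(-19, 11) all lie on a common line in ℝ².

No

A_1A_2 = (-47, -28), A_1A_3 = (-61, -36).
If collinear, A_1A_3 would be a scalar multiple of A_1A_2. But (-47)·(-36) ≠ (-28)·(-61) (difference -16), so they are not parallel; the points are not collinear.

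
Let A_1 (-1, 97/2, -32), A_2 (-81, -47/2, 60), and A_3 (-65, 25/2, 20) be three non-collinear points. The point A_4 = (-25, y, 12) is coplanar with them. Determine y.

A normal to the plane is n = A_1A_2 × A_1A_3 = (-432, -1728, -1728).
A_4 lies in the plane iff n · A_1A_4 = 0.
This gives (-1728)y + (18144) = 0, so y = 21/2.

21/2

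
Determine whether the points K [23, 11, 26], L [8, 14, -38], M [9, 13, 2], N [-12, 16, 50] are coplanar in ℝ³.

The four points are coplanar iff the 3×3 determinant with rows KL, KM, KN is zero.
Rows: (-15, 3, -64), (-14, 2, -24), (-35, 5, 24).
Expanding along the first row: (-15)(168) − (3)(-1176) + (-64)(0) = 1008.
Nonzero ⇒ not coplanar.

No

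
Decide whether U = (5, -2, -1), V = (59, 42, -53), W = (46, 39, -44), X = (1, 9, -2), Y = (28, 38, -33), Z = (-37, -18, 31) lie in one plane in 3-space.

The plane through U, V, W has normal n = UV × UW = (240, 190, 410) and equation n·P = 410.
Checking the remaining points: n·X = 1130, n·Y = 410, n·Z = 410.
Since n·X = 1130 ≠ 410, X is off the plane and the points are not all coplanar.

No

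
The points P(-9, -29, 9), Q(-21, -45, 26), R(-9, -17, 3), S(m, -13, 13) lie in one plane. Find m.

Coplanarity ⇔ det[PQ; PR; PS] = 0.
Expanding, this is linear in m: (-108)m + (-2700) = 0.
So m = -25.

-25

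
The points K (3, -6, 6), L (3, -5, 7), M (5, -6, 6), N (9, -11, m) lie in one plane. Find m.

Normal to plane KLM: n = (0, 2, -2); plane equation n·P = -24.
Requiring n·N = -24: (-2)m + (-22) = -24.
So m = 1.

1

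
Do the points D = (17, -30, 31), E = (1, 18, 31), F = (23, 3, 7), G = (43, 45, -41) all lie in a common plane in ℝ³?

A normal to the plane through D, E, F is n = DE × DF = (-1152, -384, -816).
The plane has equation n·P = -33360. For G: n·G = -33360.
Equal, so G lies in the plane and all four are coplanar.

Yes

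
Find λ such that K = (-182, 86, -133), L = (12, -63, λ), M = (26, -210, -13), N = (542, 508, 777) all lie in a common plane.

The points are coplanar iff KL · (KM × KN) = 0.
Expanding, this is linear in λ: (302080)λ + (-6645760) = 0.
So λ = 22.

22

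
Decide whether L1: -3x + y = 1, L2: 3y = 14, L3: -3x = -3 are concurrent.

No

The three lines meet at one point iff the augmented coefficient matrix [aᵢ bᵢ cᵢ] has rank < 3, i.e. its determinant vanishes.
Here the determinant is -6.
Nonzero, so no common point exists.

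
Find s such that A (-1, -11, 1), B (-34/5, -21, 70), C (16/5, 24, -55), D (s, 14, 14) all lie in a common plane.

Normal to plane ABC: n = (-1855, -35, -161); plane equation n·P = 2079.
Requiring n·D = 2079: (-1855)s + (-2744) = 2079.
So s = -13/5.

-13/5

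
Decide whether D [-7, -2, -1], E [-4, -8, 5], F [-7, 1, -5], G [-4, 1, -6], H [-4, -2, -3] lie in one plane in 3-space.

No

The plane through D, E, F has normal n = DE × DF = (6, 12, 9) and equation n·P = -75.
Checking the remaining points: n·G = -66, n·H = -75.
Since n·G = -66 ≠ -75, G is off the plane and the points are not all coplanar.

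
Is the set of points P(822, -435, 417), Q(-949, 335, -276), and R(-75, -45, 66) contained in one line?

PQ = (-1771, 770, -693), PR = (-897, 390, -351).
Each component of PR is 39/77 times the corresponding component of PQ, so PR = 39/77·PQ and the points are collinear.

Yes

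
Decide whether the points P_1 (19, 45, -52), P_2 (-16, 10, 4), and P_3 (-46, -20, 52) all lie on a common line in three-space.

Yes

P_1P_2 = (-35, -35, 56), P_1P_3 = (-65, -65, 104).
Each component of P_1P_3 is 13/7 times the corresponding component of P_1P_2, so P_1P_3 = 13/7·P_1P_2 and the points are collinear.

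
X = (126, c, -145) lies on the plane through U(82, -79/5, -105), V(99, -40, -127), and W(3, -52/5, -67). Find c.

-251/5

A normal to the plane is n = UV × UW = (-4004/5, 1092, -1820).
X lies in the plane iff n · UX = 0.
This gives (1092)c + (274092/5) = 0, so c = -251/5.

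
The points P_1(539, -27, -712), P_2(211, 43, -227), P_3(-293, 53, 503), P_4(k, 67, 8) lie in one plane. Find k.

Normal to plane P_1P_2P_3: n = (46250, -5000, 32000); plane equation n·P = 2279750.
Requiring n·P_4 = 2279750: (46250)k + (-79000) = 2279750.
So k = 51.

51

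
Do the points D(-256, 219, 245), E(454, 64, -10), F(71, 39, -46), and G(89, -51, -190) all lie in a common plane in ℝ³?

The four points are coplanar iff the 3×3 determinant with rows DE, DF, DG is zero.
Rows: (710, -155, -255), (327, -180, -291), (345, -270, -435).
Expanding along the first row: (710)(-270) − (-155)(-41850) + (-255)(-26190) = 0.
Zero determinant ⇒ coplanar.

Yes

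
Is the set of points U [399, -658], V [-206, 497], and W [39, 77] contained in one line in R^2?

UV = (-605, 1155), UW = (-360, 735).
Twice the signed area of △UVW is (-605)(735) − (1155)(-360) = -28875.
The area is nonzero, so the three points are not collinear.

No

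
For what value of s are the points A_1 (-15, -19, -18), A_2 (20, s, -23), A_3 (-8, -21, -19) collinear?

Collinearity requires A_1A_2 × A_1A_3 = 0; each component is linear in s.
The x-component gives (-1)s + (-29) = 0, so s = -29.
The remaining components then also vanish.

-29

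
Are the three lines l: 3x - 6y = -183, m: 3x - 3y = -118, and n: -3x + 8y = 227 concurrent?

No

Intersecting l and m: solving the 2×2 system gives (x, y) = (-53/3, 65/3).
Substitute into n: (-3)(-53/3) + (8)(65/3) = 679/3.
But n requires 227 ≠ 679/3, so the three lines have no common point.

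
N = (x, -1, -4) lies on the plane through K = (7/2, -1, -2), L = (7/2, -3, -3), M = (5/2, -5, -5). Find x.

3/2

The plane through K, L, M has equation 2x + 1y − 2z = 10.
Substituting N: (2)x + (7) = 10, so x = 3/2.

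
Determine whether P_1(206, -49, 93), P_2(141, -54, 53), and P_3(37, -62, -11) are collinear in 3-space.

P_1P_2 = (-65, -5, -40), P_1P_3 = (-169, -13, -104).
P_1P_2 × P_1P_3 = (0, 0, 0).
The cross product vanishes, so the three points are collinear.

Yes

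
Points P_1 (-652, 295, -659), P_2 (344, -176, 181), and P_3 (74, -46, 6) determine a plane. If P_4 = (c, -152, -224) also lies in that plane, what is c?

262

A normal to the plane is n = P_1P_2 × P_1P_3 = (-26775, -52500, 2310).
P_4 lies in the plane iff n · P_1P_4 = 0.
This gives (-26775)c + (7015050) = 0, so c = 262.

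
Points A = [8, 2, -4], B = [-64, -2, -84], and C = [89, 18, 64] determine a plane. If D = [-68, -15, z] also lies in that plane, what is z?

-64

Coplanarity requires AB · (AC × AD) = 0.
AB = (-72, -4, -80), AC = (81, 16, 68); the triple product is linear in z with coefficient -828 and constant term -52992.
Setting it to zero: z = -64.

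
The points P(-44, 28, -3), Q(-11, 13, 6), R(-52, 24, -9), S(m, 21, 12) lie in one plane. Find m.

Normal to plane PQR: n = (126, 126, -252); plane equation n·X = -1260.
Requiring n·S = -1260: (126)m + (-378) = -1260.
So m = -7.

-7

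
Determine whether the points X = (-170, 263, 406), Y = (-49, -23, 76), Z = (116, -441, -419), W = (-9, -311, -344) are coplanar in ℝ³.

Yes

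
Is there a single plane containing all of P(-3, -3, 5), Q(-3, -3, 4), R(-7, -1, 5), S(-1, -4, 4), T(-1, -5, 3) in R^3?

The plane through P, Q, R has normal n = PQ × PR = (2, 4, 0) and equation n·X = -18.
Checking the remaining points: n·S = -18, n·T = -22.
Since n·T = -22 ≠ -18, T is off the plane and the points are not all coplanar.

No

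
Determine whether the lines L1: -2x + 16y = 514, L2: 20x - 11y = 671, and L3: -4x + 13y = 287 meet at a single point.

Yes

Intersecting L1 and L2: solving the 2×2 system gives (x, y) = (55, 39).
Substitute into L3: (-4)(55) + (13)(39) = 287.
This equals 287, so (55, 39) lies on all three lines and they are concurrent.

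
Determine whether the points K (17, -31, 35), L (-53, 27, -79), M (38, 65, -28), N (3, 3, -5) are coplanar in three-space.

A normal to the plane through K, L, M is n = KL × KM = (7290, -6804, -7938).
The plane has equation n·P = 57024. For N: n·N = 41148.
41148 ≠ 57024, so N is off the plane.

No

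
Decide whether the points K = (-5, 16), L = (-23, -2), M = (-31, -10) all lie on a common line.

Yes

KL = (-18, -18), KM = (-26, -26).
Checking proportionality: KM = 13/9·KL, so the vectors are parallel and the points are collinear.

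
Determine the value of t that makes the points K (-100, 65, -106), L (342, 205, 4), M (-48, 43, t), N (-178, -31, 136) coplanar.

Normal to plane KLN: n = (44440, -115544, -31512); plane equation n·P = -8614088.
Requiring n·M = -8614088: (-31512)t + (-7101512) = -8614088.
So t = 48.

48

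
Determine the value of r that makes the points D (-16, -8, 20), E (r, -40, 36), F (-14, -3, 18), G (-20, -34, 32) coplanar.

-16

The points are coplanar iff DE · (DF × DG) = 0.
Expanding, this is linear in r: (8)r + (128) = 0.
So r = -16.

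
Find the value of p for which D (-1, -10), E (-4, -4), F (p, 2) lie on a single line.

The three points are collinear iff det[DE; DF] = 0.
This determinant is linear in p: (-6)p + (-42) = 0, so p = -7.

-7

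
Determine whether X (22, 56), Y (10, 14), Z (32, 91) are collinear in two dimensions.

Yes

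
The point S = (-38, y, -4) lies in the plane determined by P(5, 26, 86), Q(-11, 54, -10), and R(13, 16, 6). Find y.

The plane through P, Q, R has equation −3200x − 2048y − 64z = -74752.
Substituting S: (-2048)y + (121856) = -74752, so y = 96.

96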